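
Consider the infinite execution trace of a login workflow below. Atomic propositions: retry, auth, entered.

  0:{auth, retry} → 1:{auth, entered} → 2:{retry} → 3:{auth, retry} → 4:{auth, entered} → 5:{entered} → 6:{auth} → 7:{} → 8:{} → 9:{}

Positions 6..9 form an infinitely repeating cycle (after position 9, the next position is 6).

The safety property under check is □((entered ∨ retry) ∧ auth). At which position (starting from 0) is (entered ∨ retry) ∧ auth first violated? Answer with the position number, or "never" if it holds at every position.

Check (entered ∨ retry) ∧ auth at each position in order: 0 ✓, 1 ✓.
At position 2 the labels are {retry}, so (entered ∨ retry) ∧ auth is false there. This is the first violation.

2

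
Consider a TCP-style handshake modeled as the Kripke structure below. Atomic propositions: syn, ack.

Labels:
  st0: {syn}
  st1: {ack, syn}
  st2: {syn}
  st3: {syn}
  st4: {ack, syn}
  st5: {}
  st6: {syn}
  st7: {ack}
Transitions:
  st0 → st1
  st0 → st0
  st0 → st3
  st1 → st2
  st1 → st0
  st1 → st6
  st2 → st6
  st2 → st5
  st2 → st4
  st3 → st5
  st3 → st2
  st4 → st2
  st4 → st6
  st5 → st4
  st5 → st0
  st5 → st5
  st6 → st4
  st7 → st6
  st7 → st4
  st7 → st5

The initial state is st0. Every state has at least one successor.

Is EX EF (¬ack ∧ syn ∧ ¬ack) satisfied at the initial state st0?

Yes

States satisfying EF (¬ack ∧ syn ∧ ¬ack): {st0, st1, st2, st3, st4, st5, st6, st7}.
States satisfying EX EF (¬ack ∧ syn ∧ ¬ack): {st0, st1, st2, st3, st4, st5, st6, st7}.
st0 ∈ Sat(EX EF (¬ack ∧ syn ∧ ¬ack)).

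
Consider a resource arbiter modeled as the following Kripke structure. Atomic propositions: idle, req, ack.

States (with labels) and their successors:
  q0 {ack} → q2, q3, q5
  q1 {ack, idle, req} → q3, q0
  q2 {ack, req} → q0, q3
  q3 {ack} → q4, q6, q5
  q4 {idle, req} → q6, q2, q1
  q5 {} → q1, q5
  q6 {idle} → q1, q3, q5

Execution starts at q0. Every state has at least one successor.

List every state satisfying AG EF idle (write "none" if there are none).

States satisfying EF idle: {q0, q1, q2, q3, q4, q5, q6}.
States satisfying AG EF idle: {q0, q1, q2, q3, q4, q5, q6}.

{q0, q1, q2, q3, q4, q5, q6}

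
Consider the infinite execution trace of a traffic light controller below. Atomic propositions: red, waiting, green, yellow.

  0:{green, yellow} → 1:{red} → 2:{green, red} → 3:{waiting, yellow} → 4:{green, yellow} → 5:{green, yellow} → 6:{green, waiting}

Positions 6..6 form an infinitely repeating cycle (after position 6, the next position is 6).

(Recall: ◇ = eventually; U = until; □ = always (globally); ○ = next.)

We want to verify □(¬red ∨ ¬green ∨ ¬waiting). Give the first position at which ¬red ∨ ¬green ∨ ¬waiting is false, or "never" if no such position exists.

¬red ∨ ¬green ∨ ¬waiting holds at every position 0..6, and those are all the positions the trace ever visits, so the invariant □(¬red ∨ ¬green ∨ ¬waiting) is never violated.

never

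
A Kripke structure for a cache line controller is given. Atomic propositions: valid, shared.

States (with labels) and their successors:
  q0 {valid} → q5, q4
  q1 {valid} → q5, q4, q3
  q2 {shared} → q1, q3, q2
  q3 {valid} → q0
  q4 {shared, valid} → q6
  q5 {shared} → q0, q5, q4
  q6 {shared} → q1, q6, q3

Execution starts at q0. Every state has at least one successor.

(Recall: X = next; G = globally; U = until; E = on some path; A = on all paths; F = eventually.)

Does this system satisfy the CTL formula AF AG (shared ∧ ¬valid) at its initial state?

No

States satisfying AG (shared ∧ ¬valid): ∅.
States satisfying AF AG (shared ∧ ¬valid): ∅.
There is a path from q0 along which AG (shared ∧ ¬valid) never holds.
q0 ∉ Sat(AF AG (shared ∧ ¬valid)).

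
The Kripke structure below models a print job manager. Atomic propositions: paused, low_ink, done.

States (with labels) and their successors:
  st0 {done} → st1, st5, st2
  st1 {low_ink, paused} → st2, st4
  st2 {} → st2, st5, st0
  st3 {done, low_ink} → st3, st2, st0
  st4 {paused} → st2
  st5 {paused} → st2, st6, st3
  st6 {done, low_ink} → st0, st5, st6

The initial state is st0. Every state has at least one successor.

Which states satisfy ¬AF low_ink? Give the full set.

{st0, st2, st4, st5}

States satisfying low_ink: {st1, st3, st6}.
States satisfying AF low_ink: {st1, st3, st6}.
States satisfying ¬AF low_ink: {st0, st2, st4, st5}.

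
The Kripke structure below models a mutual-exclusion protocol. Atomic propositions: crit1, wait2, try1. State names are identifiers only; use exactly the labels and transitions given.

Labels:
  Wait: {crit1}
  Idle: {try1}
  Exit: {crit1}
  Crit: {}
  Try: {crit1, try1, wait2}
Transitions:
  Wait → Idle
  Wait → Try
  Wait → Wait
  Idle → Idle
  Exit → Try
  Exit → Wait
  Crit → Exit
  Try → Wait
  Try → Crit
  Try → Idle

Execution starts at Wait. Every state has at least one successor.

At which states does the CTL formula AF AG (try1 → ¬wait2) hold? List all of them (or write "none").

States satisfying AG (try1 → ¬wait2): {Idle}.
States satisfying AF AG (try1 → ¬wait2): {Idle}.

{Idle}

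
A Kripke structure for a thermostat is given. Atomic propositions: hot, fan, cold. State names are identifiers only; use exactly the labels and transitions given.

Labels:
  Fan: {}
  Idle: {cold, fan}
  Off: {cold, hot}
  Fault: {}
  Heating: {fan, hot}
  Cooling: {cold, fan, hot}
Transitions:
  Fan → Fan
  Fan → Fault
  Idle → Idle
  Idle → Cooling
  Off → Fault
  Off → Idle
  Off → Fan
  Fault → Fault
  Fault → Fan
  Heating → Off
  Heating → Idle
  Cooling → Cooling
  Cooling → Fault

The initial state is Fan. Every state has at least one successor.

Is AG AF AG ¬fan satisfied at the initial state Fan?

Satisfied

States satisfying AF AG ¬fan: {Fan, Fault}.
States satisfying AG AF AG ¬fan: {Fan, Fault}.
Every state reachable from Fan satisfies AF AG ¬fan.
Fan ∈ Sat(AG AF AG ¬fan).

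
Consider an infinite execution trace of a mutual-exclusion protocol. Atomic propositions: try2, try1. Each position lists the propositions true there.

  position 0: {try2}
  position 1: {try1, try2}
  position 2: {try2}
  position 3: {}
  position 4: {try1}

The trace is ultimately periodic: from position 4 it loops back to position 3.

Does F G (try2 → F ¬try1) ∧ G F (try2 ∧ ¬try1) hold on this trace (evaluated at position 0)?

G (try2 → F ¬try1) holds at position 0, which is reachable from 0, so F G (try2 → F ¬try1) holds.
F (try2 ∧ ¬try1) must hold at every position from 0 onward. It fails at position 3, so G F (try2 ∧ ¬try1) is false.
At position 0: F G (try2 → F ¬try1) is true; G F (try2 ∧ ¬try1) is false; so F G (try2 → F ¬try1) ∧ G F (try2 ∧ ¬try1) is false.

Violated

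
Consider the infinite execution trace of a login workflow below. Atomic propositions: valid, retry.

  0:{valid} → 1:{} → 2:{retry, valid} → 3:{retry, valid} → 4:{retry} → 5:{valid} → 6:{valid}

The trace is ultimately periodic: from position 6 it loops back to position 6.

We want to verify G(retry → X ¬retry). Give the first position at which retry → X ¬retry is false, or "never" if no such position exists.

2

Check retry → X ¬retry at each position in order: 0 ✓, 1 ✓.
At position 2 the labels are {retry, valid} and the next position 3 has {retry, valid}, so retry → X ¬retry is false there. This is the first violation.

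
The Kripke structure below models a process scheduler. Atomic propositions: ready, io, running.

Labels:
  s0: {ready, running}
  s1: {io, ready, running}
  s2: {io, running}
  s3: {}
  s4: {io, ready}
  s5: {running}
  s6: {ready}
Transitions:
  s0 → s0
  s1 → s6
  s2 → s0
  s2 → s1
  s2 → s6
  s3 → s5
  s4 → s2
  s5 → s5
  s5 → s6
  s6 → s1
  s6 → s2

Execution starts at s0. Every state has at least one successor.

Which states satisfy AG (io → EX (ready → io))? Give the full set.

{s0}

States satisfying io → EX (ready → io): {s0, s2, s3, s4, s5, s6}.
States satisfying AG (io → EX (ready → io)): {s0}.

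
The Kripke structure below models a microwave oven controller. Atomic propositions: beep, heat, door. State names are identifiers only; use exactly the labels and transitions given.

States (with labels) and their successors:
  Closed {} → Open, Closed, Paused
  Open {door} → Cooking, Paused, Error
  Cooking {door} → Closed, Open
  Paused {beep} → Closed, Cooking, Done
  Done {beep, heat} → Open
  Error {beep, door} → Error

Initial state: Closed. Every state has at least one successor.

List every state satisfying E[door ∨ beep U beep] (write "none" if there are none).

{Open, Cooking, Paused, Done, Error}

States satisfying door ∨ beep: {Open, Cooking, Paused, Done, Error}.
States satisfying beep: {Paused, Done, Error}.
States satisfying E[door ∨ beep U beep]: {Open, Cooking, Paused, Done, Error}.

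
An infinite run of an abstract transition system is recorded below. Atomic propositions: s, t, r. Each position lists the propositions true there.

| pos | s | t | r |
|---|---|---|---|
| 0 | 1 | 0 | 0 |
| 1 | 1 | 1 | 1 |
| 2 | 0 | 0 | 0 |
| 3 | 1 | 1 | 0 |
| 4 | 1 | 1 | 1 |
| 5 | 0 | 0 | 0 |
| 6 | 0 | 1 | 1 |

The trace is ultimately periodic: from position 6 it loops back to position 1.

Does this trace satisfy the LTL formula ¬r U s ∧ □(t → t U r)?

Walking from position 0: s first holds at position 0, and ¬r holds at every earlier position along the way, so ¬r U s holds.
t → t U r holds at every position 0..6, and those are all positions ever visited, so □(t → t U r) holds.
Positions where t holds: 1, 3, 4, 6.
Check t U r at each: 1→ok, 3→ok, 4→ok, 6→ok.
At position 0: ¬r U s is true; □(t → t U r) is true; so ¬r U s ∧ □(t → t U r) is true.

Yes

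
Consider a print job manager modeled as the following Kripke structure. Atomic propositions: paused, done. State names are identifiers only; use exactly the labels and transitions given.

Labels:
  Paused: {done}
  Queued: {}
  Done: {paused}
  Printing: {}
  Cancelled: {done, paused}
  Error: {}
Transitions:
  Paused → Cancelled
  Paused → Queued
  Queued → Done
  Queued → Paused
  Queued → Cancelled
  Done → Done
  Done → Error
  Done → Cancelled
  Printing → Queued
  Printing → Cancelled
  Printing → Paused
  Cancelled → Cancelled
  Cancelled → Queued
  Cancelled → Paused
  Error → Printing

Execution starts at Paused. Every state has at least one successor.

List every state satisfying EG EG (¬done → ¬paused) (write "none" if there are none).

{Paused, Queued, Printing, Cancelled, Error}

States satisfying EG (¬done → ¬paused): {Paused, Queued, Printing, Cancelled, Error}.
States satisfying EG EG (¬done → ¬paused): {Paused, Queued, Printing, Cancelled, Error}.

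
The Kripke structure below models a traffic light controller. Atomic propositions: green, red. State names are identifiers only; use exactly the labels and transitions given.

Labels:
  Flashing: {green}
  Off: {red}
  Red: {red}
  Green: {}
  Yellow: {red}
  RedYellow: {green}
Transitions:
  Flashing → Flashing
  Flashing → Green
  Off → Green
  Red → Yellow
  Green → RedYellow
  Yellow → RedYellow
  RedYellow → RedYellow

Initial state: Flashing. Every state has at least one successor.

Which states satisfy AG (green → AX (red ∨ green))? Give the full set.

{Off, Red, Green, Yellow, RedYellow}

States satisfying green → AX (red ∨ green): {Off, Red, Green, Yellow, RedYellow}.
States satisfying AG (green → AX (red ∨ green)): {Off, Red, Green, Yellow, RedYellow}.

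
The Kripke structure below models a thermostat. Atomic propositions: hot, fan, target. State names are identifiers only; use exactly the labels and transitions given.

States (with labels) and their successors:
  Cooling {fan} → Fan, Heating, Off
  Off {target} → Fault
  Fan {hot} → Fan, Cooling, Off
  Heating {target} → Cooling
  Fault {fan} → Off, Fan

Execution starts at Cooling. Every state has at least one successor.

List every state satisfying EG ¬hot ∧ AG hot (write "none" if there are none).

States satisfying ¬hot: {Cooling, Off, Heating, Fault}.
States satisfying EG ¬hot: {Cooling, Off, Heating, Fault}.
States satisfying hot: {Fan}.
States satisfying AG hot: ∅.
States satisfying EG ¬hot ∧ AG hot: ∅.

none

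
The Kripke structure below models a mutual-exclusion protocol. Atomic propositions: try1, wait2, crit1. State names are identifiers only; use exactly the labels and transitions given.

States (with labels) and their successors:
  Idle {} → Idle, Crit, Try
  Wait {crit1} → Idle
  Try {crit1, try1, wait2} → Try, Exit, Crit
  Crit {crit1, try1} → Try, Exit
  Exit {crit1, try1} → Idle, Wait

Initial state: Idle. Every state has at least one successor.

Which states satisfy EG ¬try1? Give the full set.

{Idle, Wait}

States satisfying ¬try1: {Idle, Wait}.
States satisfying EG ¬try1: {Idle, Wait}.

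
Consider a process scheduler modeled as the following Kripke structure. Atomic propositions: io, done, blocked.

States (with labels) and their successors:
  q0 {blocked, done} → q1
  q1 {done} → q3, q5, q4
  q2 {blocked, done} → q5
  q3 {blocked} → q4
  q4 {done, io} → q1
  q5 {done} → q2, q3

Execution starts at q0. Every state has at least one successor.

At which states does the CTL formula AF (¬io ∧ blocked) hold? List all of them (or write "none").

States satisfying ¬io ∧ blocked: {q0, q2, q3}.
States satisfying AF (¬io ∧ blocked): {q0, q2, q3, q5}.

{q0, q2, q3, q5}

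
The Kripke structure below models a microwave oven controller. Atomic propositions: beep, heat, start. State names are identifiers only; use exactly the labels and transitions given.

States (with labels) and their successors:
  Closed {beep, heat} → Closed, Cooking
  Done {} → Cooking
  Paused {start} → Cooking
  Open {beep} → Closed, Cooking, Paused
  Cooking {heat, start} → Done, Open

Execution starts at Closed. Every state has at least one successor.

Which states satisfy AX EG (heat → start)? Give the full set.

States satisfying EG (heat → start): {Done, Paused, Open, Cooking}.
States satisfying AX EG (heat → start): {Done, Paused, Cooking}.

{Done, Paused, Cooking}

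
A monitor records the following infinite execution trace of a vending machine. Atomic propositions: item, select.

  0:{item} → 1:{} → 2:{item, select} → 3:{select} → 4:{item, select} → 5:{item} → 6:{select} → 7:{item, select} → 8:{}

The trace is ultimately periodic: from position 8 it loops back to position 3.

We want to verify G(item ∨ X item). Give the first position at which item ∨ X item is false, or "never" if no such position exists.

Check item ∨ X item at each position in order: 0 ✓, 1 ✓, 2 ✓, 3 ✓, 4 ✓, 5 ✓, 6 ✓, 7 ✓.
At position 8 the labels are {} and the next position 3 has {select}, so item ∨ X item is false there. This is the first violation.

8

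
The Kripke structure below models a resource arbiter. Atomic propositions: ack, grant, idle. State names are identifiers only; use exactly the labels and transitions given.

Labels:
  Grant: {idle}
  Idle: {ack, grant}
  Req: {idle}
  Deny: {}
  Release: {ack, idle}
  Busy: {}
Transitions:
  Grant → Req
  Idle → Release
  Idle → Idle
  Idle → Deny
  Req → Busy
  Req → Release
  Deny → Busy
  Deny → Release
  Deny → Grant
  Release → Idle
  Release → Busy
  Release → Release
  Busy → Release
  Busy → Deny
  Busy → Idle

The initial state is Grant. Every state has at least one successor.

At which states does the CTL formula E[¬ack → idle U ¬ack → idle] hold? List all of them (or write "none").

States satisfying ¬ack → idle: {Grant, Idle, Req, Release}.
States satisfying E[¬ack → idle U ¬ack → idle]: {Grant, Idle, Req, Release}.

{Grant, Idle, Req, Release}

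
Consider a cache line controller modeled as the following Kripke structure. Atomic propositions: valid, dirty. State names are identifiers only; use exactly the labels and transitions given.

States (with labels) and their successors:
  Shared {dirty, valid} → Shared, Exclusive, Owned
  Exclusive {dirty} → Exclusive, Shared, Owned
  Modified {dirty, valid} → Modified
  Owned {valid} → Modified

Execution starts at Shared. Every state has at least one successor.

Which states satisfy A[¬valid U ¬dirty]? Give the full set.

States satisfying ¬valid: {Exclusive}.
States satisfying ¬dirty: {Owned}.
States satisfying A[¬valid U ¬dirty]: {Owned}.

{Owned}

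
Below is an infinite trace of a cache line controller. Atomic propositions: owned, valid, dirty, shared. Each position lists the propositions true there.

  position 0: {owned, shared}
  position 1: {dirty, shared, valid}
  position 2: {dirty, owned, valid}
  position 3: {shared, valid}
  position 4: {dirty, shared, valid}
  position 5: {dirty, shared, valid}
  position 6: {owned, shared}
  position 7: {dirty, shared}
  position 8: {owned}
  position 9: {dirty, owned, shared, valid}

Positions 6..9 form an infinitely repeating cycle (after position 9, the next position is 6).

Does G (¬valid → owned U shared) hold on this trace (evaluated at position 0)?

Holds

¬valid → owned U shared holds at every position 0..9, and those are all positions ever visited, so G (¬valid → owned U shared) holds.
Positions where ¬valid holds: 0, 6, 7, 8.
Check owned U shared at each: 0→ok, 6→ok, 7→ok, 8→ok.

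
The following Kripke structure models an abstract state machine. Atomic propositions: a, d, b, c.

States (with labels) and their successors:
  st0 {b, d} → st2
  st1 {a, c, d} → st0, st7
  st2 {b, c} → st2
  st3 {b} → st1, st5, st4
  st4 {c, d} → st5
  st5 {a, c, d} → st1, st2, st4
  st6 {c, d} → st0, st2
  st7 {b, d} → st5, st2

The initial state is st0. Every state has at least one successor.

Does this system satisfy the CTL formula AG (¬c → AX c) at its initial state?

States satisfying ¬c → AX c: {st0, st1, st2, st3, st4, st5, st6, st7}.
States satisfying AG (¬c → AX c): {st0, st1, st2, st3, st4, st5, st6, st7}.
Every state reachable from st0 satisfies ¬c → AX c.
st0 ∈ Sat(AG (¬c → AX c)).

Holds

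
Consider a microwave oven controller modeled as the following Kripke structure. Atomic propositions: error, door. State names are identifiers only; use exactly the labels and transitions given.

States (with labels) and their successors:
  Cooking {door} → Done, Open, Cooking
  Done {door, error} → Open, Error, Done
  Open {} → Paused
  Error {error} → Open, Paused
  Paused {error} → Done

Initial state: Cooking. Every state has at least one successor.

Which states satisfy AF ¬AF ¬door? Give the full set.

States satisfying ¬AF ¬door: {Cooking, Done}.
States satisfying AF ¬AF ¬door: {Cooking, Done, Open, Error, Paused}.

{Cooking, Done, Open, Error, Paused}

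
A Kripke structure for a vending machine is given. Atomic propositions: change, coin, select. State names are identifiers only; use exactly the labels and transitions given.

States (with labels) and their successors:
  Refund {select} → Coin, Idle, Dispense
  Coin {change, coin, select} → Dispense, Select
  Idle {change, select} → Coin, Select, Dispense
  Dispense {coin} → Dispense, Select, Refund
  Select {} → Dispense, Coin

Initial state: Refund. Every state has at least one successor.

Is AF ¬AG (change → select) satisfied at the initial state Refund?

States satisfying ¬AG (change → select): ∅.
States satisfying AF ¬AG (change → select): ∅.
There is a path from Refund along which ¬AG (change → select) never holds.
Refund ∉ Sat(AF ¬AG (change → select)).

No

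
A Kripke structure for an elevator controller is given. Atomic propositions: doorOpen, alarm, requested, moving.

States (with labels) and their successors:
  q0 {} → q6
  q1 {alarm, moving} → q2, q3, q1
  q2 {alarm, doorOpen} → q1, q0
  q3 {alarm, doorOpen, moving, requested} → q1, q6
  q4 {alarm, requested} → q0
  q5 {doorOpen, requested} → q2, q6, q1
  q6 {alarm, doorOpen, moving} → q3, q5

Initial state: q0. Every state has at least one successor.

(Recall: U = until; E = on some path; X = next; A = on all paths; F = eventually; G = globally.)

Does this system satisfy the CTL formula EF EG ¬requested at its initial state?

Holds

States satisfying EG ¬requested: {q1, q2}.
States satisfying EF EG ¬requested: {q0, q1, q2, q3, q4, q5, q6}.
Some path from q0 reaches a state where EG ¬requested holds.
q0 ∈ Sat(EF EG ¬requested).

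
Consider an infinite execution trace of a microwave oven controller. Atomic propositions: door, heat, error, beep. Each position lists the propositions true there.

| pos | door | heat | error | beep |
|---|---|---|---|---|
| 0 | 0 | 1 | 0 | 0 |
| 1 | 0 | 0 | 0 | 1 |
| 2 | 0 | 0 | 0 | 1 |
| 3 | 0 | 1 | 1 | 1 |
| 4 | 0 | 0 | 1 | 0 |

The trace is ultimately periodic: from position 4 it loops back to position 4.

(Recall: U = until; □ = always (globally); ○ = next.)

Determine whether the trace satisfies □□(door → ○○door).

□(door → ○○door) holds at every position 0..4, and those are all positions ever visited, so □□(door → ○○door) holds.

Yes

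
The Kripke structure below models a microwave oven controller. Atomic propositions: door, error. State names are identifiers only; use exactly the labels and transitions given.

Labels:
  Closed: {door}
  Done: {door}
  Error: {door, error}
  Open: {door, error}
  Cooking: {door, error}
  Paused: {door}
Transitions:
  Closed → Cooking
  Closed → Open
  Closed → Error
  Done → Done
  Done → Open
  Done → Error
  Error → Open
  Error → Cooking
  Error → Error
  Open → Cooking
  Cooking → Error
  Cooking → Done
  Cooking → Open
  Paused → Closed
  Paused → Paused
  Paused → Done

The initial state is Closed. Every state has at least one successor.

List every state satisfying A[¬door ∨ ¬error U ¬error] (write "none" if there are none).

States satisfying ¬door ∨ ¬error: {Closed, Done, Paused}.
States satisfying ¬error: {Closed, Done, Paused}.
States satisfying A[¬door ∨ ¬error U ¬error]: {Closed, Done, Paused}.

{Closed, Done, Paused}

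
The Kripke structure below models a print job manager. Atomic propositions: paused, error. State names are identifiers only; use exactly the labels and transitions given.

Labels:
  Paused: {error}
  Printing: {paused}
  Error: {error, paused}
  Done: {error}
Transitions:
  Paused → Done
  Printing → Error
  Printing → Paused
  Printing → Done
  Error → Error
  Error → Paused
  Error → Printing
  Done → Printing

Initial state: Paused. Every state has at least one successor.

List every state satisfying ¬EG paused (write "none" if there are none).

{Paused, Done}

States satisfying paused: {Printing, Error}.
States satisfying EG paused: {Printing, Error}.
States satisfying ¬EG paused: {Paused, Done}.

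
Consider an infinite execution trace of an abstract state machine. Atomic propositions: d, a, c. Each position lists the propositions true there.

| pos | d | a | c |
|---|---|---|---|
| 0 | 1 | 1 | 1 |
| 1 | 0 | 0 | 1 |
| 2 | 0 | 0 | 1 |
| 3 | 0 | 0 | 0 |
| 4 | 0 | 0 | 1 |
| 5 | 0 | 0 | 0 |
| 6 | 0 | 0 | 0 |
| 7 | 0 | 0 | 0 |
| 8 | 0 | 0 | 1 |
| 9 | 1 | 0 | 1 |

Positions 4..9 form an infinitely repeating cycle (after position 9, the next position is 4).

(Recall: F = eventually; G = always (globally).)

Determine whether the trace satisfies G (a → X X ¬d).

Holds

a → X X ¬d holds at every position 0..9, and those are all positions ever visited, so G (a → X X ¬d) holds.
Positions where a holds: 0.
Check X X ¬d at each: 0→ok.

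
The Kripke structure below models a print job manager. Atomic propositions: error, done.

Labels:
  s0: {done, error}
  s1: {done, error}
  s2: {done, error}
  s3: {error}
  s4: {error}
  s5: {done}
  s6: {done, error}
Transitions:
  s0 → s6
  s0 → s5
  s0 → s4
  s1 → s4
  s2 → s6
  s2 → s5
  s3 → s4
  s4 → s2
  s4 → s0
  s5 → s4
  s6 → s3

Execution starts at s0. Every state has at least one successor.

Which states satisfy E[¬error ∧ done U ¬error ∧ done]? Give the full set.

States satisfying ¬error ∧ done: {s5}.
States satisfying E[¬error ∧ done U ¬error ∧ done]: {s5}.

{s5}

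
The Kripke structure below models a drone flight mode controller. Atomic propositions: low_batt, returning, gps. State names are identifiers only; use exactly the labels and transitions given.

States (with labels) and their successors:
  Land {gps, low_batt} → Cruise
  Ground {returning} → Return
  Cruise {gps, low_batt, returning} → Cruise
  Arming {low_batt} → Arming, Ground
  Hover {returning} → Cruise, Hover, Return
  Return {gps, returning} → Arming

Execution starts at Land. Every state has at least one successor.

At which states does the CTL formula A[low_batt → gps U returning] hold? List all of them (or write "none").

States satisfying low_batt → gps: {Land, Ground, Cruise, Hover, Return}.
States satisfying returning: {Ground, Cruise, Hover, Return}.
States satisfying A[low_batt → gps U returning]: {Land, Ground, Cruise, Hover, Return}.

{Land, Ground, Cruise, Hover, Return}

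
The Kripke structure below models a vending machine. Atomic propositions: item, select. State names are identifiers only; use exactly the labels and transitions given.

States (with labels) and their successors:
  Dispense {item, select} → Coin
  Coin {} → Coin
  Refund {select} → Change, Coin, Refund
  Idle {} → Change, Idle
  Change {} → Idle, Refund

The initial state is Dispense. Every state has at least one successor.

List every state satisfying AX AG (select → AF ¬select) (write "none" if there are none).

States satisfying AG (select → AF ¬select): {Dispense, Coin}.
States satisfying AX AG (select → AF ¬select): {Dispense, Coin}.

{Dispense, Coin}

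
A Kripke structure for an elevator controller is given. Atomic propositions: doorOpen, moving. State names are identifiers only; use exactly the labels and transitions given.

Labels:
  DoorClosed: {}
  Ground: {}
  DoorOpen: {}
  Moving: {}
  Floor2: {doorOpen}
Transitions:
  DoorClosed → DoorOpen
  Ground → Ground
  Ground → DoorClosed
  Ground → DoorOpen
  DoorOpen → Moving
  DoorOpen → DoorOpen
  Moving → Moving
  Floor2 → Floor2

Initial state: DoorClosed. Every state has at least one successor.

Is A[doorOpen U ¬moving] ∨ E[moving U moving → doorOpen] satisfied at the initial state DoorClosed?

Holds

States satisfying doorOpen: {Floor2}.
States satisfying ¬moving: {DoorClosed, Ground, DoorOpen, Moving, Floor2}.
States satisfying A[doorOpen U ¬moving]: {DoorClosed, Ground, DoorOpen, Moving, Floor2}.
States satisfying moving: ∅.
States satisfying moving → doorOpen: {DoorClosed, Ground, DoorOpen, Moving, Floor2}.
States satisfying E[moving U moving → doorOpen]: {DoorClosed, Ground, DoorOpen, Moving, Floor2}.
States satisfying A[doorOpen U ¬moving] ∨ E[moving U moving → doorOpen]: {DoorClosed, Ground, DoorOpen, Moving, Floor2}.
DoorClosed ∈ Sat(A[doorOpen U ¬moving] ∨ E[moving U moving → doorOpen]).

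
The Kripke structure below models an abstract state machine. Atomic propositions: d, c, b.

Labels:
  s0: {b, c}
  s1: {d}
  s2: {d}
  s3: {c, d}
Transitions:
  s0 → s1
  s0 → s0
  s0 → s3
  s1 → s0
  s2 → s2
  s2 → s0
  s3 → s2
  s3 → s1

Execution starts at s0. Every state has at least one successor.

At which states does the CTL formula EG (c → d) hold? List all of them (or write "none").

States satisfying c → d: {s1, s2, s3}.
States satisfying EG (c → d): {s2, s3}.

{s2, s3}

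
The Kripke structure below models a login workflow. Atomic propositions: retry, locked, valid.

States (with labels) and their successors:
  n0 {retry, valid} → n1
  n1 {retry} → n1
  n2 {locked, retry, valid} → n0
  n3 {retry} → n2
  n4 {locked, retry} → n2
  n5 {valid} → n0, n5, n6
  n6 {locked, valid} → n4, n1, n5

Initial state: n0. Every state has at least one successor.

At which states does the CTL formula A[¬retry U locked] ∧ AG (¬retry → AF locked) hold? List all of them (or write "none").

{n2, n4}

States satisfying ¬retry: {n5, n6}.
States satisfying locked: {n2, n4, n6}.
States satisfying A[¬retry U locked]: {n2, n4, n6}.
States satisfying ¬retry → AF locked: {n0, n1, n2, n3, n4, n6}.
States satisfying AG (¬retry → AF locked): {n0, n1, n2, n3, n4}.
States satisfying A[¬retry U locked] ∧ AG (¬retry → AF locked): {n2, n4}.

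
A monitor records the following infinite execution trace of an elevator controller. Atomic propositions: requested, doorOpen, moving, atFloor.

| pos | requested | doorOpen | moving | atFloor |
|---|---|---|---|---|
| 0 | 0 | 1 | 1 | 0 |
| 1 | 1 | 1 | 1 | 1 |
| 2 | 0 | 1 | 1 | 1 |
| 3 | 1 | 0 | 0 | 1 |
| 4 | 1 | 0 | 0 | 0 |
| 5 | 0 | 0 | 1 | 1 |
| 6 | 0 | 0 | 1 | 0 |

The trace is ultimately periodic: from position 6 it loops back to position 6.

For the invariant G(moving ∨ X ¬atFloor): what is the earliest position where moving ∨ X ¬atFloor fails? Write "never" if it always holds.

Check moving ∨ X ¬atFloor at each position in order: 0 ✓, 1 ✓, 2 ✓, 3 ✓.
At position 4 the labels are {requested} and the next position 5 has {atFloor, moving}, so moving ∨ X ¬atFloor is false there. This is the first violation.

4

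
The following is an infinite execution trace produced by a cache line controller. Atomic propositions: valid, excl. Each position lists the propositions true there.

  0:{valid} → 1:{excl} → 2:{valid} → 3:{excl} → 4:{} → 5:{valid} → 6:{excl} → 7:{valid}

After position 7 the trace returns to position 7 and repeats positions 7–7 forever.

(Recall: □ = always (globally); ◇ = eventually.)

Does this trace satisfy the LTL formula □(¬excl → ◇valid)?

¬excl → ◇valid holds at every position 0..7, and those are all positions ever visited, so □(¬excl → ◇valid) holds.
Positions where ¬excl holds: 0, 2, 4, 5, 7.
Check ◇valid at each: 0→ok, 2→ok, 4→ok, 5→ok, 7→ok.

Satisfied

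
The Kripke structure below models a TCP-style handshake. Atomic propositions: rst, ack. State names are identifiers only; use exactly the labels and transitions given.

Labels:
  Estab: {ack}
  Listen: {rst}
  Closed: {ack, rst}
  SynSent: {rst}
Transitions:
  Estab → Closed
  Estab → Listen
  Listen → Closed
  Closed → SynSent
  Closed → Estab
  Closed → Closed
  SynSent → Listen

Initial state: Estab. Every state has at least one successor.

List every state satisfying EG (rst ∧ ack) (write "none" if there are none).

States satisfying rst ∧ ack: {Closed}.
States satisfying EG (rst ∧ ack): {Closed}.

{Closed}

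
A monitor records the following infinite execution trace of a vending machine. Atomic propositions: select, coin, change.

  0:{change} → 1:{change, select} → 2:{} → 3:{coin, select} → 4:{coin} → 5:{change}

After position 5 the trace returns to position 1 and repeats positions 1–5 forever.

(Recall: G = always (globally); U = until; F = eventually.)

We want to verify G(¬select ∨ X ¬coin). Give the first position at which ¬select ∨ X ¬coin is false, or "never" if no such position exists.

Check ¬select ∨ X ¬coin at each position in order: 0 ✓, 1 ✓, 2 ✓.
At position 3 the labels are {coin, select} and the next position 4 has {coin}, so ¬select ∨ X ¬coin is false there. This is the first violation.

3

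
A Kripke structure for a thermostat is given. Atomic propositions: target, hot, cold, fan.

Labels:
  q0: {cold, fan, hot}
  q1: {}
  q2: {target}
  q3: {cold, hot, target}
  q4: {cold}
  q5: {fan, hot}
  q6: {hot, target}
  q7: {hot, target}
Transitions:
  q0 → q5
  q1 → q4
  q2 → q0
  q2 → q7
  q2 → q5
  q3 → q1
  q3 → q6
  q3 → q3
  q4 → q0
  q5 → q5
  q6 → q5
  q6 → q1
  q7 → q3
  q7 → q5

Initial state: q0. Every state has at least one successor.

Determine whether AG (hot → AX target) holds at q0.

Violated

States satisfying hot → AX target: {q1, q2, q4}.
States satisfying AG (hot → AX target): ∅.
q0 is reachable from q0 and violates hot → AX target, so AG fails at q0.
q0 ∉ Sat(AG (hot → AX target)).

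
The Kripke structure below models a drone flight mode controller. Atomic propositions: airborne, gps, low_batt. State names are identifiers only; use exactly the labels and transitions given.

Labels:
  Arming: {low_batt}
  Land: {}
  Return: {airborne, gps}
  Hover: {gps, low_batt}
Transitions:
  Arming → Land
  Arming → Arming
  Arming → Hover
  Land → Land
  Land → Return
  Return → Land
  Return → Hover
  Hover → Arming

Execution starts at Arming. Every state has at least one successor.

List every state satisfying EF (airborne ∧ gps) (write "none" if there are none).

{Arming, Land, Return, Hover}

States satisfying airborne ∧ gps: {Return}.
States satisfying EF (airborne ∧ gps): {Arming, Land, Return, Hover}.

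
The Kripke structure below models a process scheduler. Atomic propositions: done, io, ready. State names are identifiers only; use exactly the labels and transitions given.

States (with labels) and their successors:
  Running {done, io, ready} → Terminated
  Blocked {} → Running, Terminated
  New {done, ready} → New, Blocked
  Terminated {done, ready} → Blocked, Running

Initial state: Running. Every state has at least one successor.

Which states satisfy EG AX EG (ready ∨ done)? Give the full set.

States satisfying AX EG (ready ∨ done): {Running, Blocked}.
States satisfying EG AX EG (ready ∨ done): ∅.

none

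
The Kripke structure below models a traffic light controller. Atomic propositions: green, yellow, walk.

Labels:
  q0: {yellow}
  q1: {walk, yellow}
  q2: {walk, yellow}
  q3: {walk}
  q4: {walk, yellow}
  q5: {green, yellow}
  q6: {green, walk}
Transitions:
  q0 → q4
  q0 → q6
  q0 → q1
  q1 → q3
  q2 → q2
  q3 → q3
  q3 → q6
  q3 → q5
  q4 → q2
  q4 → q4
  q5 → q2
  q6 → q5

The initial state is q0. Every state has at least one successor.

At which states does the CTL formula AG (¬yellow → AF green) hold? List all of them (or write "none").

{q2, q4, q5, q6}

States satisfying ¬yellow → AF green: {q0, q1, q2, q4, q5, q6}.
States satisfying AG (¬yellow → AF green): {q2, q4, q5, q6}.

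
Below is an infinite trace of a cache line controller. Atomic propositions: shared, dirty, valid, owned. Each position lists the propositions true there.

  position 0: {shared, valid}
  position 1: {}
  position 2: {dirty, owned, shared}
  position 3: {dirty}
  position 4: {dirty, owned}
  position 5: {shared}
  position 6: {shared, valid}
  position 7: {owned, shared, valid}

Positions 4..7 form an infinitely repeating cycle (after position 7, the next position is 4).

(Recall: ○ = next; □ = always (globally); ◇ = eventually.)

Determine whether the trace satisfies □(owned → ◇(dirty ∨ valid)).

owned → ◇(dirty ∨ valid) holds at every position 0..7, and those are all positions ever visited, so □(owned → ◇(dirty ∨ valid)) holds.
Positions where owned holds: 2, 4, 7.
Check ◇(dirty ∨ valid) at each: 2→ok, 4→ok, 7→ok.

Holds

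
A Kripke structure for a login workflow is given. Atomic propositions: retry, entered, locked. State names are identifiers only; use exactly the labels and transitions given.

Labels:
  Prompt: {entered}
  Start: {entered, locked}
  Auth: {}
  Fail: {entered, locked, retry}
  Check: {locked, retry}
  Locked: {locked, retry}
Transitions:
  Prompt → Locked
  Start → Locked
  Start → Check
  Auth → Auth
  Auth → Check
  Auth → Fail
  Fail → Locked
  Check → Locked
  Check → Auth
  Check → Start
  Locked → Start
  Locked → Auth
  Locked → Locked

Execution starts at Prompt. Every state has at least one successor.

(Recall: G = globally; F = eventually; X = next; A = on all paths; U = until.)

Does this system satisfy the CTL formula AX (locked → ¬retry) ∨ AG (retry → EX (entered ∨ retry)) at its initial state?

States satisfying locked → ¬retry: {Prompt, Start, Auth}.
States satisfying AX (locked → ¬retry): ∅.
States satisfying retry → EX (entered ∨ retry): {Prompt, Start, Auth, Fail, Check, Locked}.
States satisfying AG (retry → EX (entered ∨ retry)): {Prompt, Start, Auth, Fail, Check, Locked}.
States satisfying AX (locked → ¬retry) ∨ AG (retry → EX (entered ∨ retry)): {Prompt, Start, Auth, Fail, Check, Locked}.
Prompt ∈ Sat(AX (locked → ¬retry) ∨ AG (retry → EX (entered ∨ retry))).

Yes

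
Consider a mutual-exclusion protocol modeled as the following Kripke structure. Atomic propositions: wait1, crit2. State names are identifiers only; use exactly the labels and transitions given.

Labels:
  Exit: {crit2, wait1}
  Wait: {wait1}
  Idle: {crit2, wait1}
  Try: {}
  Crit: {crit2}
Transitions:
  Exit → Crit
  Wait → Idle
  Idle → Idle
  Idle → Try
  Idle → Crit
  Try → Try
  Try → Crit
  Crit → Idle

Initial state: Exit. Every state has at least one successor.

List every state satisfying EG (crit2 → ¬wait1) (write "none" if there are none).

{Try}

States satisfying crit2 → ¬wait1: {Wait, Try, Crit}.
States satisfying EG (crit2 → ¬wait1): {Try}.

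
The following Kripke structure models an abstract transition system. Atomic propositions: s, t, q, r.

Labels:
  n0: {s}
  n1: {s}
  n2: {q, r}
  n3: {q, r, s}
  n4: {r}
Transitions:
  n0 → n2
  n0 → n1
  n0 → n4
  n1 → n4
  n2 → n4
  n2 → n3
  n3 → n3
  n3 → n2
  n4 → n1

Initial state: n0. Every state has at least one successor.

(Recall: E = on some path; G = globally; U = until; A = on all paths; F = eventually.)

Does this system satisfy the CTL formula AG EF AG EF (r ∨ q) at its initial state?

Holds

States satisfying EF AG EF (r ∨ q): {n0, n1, n2, n3, n4}.
States satisfying AG EF AG EF (r ∨ q): {n0, n1, n2, n3, n4}.
Every state reachable from n0 satisfies EF AG EF (r ∨ q).
n0 ∈ Sat(AG EF AG EF (r ∨ q)).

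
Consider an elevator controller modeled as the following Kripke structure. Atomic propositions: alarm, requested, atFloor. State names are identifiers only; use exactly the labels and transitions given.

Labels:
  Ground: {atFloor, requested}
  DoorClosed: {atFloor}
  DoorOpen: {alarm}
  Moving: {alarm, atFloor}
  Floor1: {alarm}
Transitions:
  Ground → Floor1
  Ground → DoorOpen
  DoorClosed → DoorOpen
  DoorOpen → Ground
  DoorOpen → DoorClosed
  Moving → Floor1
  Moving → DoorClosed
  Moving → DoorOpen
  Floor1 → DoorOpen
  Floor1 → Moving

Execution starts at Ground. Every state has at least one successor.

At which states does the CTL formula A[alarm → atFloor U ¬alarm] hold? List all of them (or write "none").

States satisfying alarm → atFloor: {Ground, DoorClosed, Moving}.
States satisfying ¬alarm: {Ground, DoorClosed}.
States satisfying A[alarm → atFloor U ¬alarm]: {Ground, DoorClosed}.

{Ground, DoorClosed}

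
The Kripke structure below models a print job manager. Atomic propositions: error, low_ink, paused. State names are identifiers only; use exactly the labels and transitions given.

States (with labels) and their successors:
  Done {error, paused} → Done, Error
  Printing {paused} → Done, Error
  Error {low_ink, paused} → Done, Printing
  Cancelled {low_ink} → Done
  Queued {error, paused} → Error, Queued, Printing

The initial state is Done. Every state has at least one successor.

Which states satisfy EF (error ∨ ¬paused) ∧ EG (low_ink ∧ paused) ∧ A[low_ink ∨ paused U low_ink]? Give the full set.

States satisfying error ∨ ¬paused: {Done, Cancelled, Queued}.
States satisfying EF (error ∨ ¬paused): {Done, Printing, Error, Cancelled, Queued}.
States satisfying low_ink ∧ paused: {Error}.
States satisfying EG (low_ink ∧ paused): ∅.
States satisfying low_ink ∨ paused: {Done, Printing, Error, Cancelled, Queued}.
States satisfying low_ink: {Error, Cancelled}.
States satisfying A[low_ink ∨ paused U low_ink]: {Error, Cancelled}.
States satisfying EF (error ∨ ¬paused) ∧ EG (low_ink ∧ paused) ∧ A[low_ink ∨ paused U low_ink]: ∅.

none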